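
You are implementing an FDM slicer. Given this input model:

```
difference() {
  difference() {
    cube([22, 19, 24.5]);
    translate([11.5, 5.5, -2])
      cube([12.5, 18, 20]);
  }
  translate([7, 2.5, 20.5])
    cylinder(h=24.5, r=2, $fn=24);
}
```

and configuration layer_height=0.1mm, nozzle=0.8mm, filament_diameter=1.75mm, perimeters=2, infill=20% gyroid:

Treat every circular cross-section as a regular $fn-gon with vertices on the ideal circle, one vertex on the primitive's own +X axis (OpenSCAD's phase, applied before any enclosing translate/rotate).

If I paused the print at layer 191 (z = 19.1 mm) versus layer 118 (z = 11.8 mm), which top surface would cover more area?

Layer 191 (z = 19.1): the 22×19 cube contributes its full rectangle (area 418.00 mm²); the cube at (11.5, 5.5) is absent (z outside [-2, 18]); After the difference (first − rest): none of the subtracted shapes is present at this height, so the 22×19 cube is unchanged — area = 418.00 mm²; the cylinder at (7, 2.5) is absent (z outside [20.5, 45]); After the difference (first − rest): none of the subtracted shapes is present at this height, so that combined region is unchanged — area = 418.00 mm². So its area = 418.00 mm². Layer 118 (z = 11.8): the cube (footprint 22×19) is included at this height (area 418.00 mm²); the 12.5×18 cube at (11.5, 5.5) contributes its full rectangle (area 225.00 mm²); After the difference (first − rest): starting from the 22×19 cube (418.00 mm²), the 12.5×18 cube at (11.5, 5.5) partially overlaps it — only the 141.75 mm² overlap (of its 225.00 mm²) is removed, clipping the outline — area = 276.25 mm²; the cylinder at (7, 2.5) is absent (z outside [20.5, 45]); Subtracting the remaining from the first: none of the subtracted shapes is present at this height, so the result so far is unchanged — area = 276.25 mm². So its area = 276.25 mm². Layer 191 is larger (418.00 vs 276.25 mm²).

layer 191 (z = 19.1 mm)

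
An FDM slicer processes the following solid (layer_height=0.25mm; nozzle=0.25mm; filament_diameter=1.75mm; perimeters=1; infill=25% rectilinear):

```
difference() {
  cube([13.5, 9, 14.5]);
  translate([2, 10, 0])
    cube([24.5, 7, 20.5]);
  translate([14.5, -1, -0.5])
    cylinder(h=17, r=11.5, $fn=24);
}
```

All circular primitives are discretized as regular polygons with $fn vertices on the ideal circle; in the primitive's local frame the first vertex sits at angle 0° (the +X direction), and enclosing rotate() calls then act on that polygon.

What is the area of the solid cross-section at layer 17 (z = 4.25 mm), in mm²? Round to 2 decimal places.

At z = 4.25 mm: the 13.5×9 cube contributes its full rectangle (area 121.50 mm²); the cube at (2, 10) (footprint 24.5×7) is included at this height (area 171.50 mm²); the r=11.5 cylinder at (14.5, -1) gives a regular 24-gon of circumradius 11.5 (constant along its height) (area = (24/2)·11.500²·sin(360°/24) = 410.75 mm²); After the difference (first − rest): starting from the 13.5×9 cube (121.50 mm²), the 24.5×7 cube at (2, 10) misses the remaining region (no effect); the r=11.5 cylinder at (14.5, -1) partially overlaps it — only the 76.89 mm² overlap (of its 410.75 mm²) is removed, clipping the outline — area = 44.61 mm². Overall, the cross-section is a single solid region. Net area = 44.61 mm².

44.61 mm²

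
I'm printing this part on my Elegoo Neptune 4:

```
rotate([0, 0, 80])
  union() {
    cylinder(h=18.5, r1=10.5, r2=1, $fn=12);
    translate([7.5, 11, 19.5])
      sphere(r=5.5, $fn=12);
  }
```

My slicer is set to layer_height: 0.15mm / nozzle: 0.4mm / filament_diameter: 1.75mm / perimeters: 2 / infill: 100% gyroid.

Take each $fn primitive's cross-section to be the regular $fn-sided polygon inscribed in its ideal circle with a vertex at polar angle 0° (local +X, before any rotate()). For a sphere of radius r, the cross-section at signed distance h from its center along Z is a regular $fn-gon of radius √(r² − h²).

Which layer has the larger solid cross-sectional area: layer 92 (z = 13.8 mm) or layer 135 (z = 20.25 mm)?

Layer 92 (z = 13.8): the cone (r1=10.5→r2=1) has section circumradius 3.414 here — a regular 12-gon (area = (12/2)·3.414²·sin(360°/12) = 34.96 mm²); the sphere at (7.5, 11) is absent (|z−center|=5.700 > r=5.5); Combining (union): only the cone is present, so the union is just that shape — area = 34.96 mm²; (rotated 80° about Z; rotation is an isometry so areas/perimeters/island counts are preserved). So its area = 34.96 mm². Layer 135 (z = 20.25): the cone does not reach this height (z outside [0, 18.5]); the sphere at (7.5, 11): section is a regular 12-gon, circumradius = √(r²−h²) = √(5.5²−0.75²) = 5.449 (area = (12/2)·5.449²·sin(360°/12) = 89.06 mm²); Taking the union: only the r=5.5 sphere at (7.5, 11) is present, so the union is just that shape — area = 89.06 mm²; (whole slice rotated 80° about Z — lengths, areas and connectivity unchanged). So its area = 89.06 mm². Layer 135 is larger (89.06 vs 34.96 mm²).

layer 135 (z = 20.25 mm)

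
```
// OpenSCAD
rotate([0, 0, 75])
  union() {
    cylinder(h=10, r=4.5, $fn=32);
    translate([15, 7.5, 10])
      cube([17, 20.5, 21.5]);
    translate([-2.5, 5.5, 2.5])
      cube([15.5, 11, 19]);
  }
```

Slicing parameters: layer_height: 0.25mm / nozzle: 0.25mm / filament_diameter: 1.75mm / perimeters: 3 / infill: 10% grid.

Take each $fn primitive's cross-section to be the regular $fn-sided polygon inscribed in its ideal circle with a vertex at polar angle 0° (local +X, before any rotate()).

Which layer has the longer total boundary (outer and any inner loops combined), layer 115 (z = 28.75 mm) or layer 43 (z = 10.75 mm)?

Layer 115 (z = 28.75): the cylinder is absent (z outside [0, 10]); the 17×20.5 cube at (15, 7.5) contributes its full rectangle (perimeter 75.00 mm); the cube at (-2.5, 5.5) does not reach this height (z outside [2.5, 21.5]); Taking the union: only the 17×20.5 cube at (15, 7.5) is present, so the union is just that shape — boundary = 75.00 mm; (rotated 75° about Z; rotation is an isometry so areas/perimeters/island counts are preserved). So its perimeter = 75.00 mm. Layer 43 (z = 10.75): the cylinder is absent (z outside [0, 10]); the cube at (15, 7.5) (footprint 17×20.5) is included at this height (perimeter 75.00 mm); the 15.5×11 cube at (-2.5, 5.5) contributes its full rectangle (perimeter 53.00 mm); Taking the union: the 2 present regions are separate (no shared area or edge), so areas and boundary lengths simply add and each stays a separate island — boundary = 128.00 mm; (rotated 75° about Z; rotation is an isometry so areas/perimeters/island counts are preserved). So its perimeter = 128.00 mm. Layer 43 is larger (128.00 vs 75.00 mm).

layer 43 (z = 10.75 mm)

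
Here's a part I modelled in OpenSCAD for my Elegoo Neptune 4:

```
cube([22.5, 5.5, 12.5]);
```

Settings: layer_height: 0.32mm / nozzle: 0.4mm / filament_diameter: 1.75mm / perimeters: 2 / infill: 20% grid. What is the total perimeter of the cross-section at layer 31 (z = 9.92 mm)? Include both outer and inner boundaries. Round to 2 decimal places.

56.00 mm

At z = 9.92 mm: the cube (footprint 22.5×5.5) is included at this height (perimeter 56.00 mm). Overall, the cross-section is a single solid region. Total boundary length (outer) = 56.00 mm.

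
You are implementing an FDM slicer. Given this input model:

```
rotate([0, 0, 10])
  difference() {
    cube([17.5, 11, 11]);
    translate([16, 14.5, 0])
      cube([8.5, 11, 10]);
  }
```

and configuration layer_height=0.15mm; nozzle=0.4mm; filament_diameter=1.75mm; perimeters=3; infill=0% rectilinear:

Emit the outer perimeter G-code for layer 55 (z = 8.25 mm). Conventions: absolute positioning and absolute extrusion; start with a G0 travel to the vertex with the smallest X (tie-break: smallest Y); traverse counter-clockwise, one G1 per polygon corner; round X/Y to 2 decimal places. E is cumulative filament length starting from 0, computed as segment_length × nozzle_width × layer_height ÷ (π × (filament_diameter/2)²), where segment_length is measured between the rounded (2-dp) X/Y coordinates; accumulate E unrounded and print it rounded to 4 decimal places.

G0 X-1.91 Y10.83 Z8.25
G1 X0.00 Y0.00 E0.2743
G1 X17.23 Y3.04 E0.7108
G1 X15.32 Y13.87 E0.9851
G1 X-1.91 Y10.83 E1.4215

At z = 8.25 mm: the cube is present — its section is the full 17.5×11 rectangle; the 8.5×11 cube at (16, 14.5) contributes its full rectangle; Taking the first minus the rest: starting from the 17.5×11 cube, the 8.5×11 cube at (16, 14.5) misses the remaining region (no effect) — 1 connected region; (whole slice rotated 10° about Z — lengths, areas and connectivity unchanged). The outline is a single polygon with 4 vertices. Extrusion per mm of travel: 0.4 × 0.15 / (π × 0.875²) = 0.024945. Accumulating E over each segment gives final E = 1.4215.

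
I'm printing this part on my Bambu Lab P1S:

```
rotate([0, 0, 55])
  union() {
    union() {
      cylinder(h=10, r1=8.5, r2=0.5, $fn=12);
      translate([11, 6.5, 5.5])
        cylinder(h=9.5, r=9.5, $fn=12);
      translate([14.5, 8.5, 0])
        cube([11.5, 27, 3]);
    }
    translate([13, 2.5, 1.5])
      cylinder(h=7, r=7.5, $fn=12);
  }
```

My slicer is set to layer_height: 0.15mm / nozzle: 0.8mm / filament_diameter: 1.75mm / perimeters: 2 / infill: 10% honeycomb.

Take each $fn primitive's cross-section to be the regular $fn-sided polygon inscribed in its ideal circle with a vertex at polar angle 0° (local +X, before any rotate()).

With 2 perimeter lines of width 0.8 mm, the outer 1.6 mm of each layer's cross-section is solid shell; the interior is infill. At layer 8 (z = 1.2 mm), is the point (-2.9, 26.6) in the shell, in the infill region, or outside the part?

infill

At z = 1.2 mm: the cone contributes a regular 12-gon of circumradius 7.540 (interpolated between r1=8.5 and r2=0.5 at t=0.120); the cylinder at (11, 6.5) does not reach this height (z outside [5.5, 15]); the cube at (14.5, 8.5) (footprint 11.5×27) is included at this height; Taking the union: the 2 present regions are separate (no shared area or edge), so areas and boundary lengths simply add and each stays a separate island — 2 connected regions; the cylinder at (13, 2.5) is absent (z outside [1.5, 8.5]); Merging all regions: only the result so far is present, so the union is just that shape — 2 connected regions; (rotated 55° about Z; rotation is an isometry so areas/perimeters/island counts are preserved). Overall, the cross-section has 2 separate islands. Undo the 55° rotation: the query point maps to (20.126, 17.633) in the un-rotated model frame. The nearest boundary edge runs (14.50, 8.50)→(14.50, 35.50); distance from the point to it = 5.63 mm. (Shell/infill is judged within the island containing the point — the largest one.) The point is inside the cross-section and 5.63 mm from the nearest boundary — more than the 1.6 mm shell width (2 × 0.8), so it's in the infill interior.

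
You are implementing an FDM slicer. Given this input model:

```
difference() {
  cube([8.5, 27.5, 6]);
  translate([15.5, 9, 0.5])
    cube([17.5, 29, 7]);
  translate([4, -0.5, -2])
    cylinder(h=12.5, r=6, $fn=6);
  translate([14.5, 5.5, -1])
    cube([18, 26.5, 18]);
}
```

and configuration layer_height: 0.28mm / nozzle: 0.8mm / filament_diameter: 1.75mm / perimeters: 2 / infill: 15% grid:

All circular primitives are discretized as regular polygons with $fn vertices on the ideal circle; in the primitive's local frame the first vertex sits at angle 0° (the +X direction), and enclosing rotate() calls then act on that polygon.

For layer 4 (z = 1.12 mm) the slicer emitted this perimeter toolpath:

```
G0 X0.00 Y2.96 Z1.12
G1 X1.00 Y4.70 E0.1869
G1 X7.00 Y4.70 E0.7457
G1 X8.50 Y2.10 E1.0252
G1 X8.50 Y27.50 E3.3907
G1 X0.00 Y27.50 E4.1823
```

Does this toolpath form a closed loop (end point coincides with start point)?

no

Start point (G0): (0.00, 2.96). End point (last G1): the path does not return to the start — open.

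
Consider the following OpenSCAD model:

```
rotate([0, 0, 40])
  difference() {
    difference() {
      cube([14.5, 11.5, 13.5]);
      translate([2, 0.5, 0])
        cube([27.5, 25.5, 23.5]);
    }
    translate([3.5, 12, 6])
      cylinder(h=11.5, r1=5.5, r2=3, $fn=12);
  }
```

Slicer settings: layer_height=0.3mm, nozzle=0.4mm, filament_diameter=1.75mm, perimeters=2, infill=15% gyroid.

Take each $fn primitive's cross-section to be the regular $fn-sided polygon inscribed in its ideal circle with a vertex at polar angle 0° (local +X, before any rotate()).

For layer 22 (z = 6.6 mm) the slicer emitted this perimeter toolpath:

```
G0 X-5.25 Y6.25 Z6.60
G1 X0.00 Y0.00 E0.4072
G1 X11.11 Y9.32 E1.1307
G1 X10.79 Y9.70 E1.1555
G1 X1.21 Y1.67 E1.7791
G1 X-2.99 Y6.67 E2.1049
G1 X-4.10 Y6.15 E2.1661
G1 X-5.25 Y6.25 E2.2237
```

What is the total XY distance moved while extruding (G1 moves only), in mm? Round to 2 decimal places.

44.57 mm

Sum the Euclidean lengths of each G1 segment: total = 44.57 mm.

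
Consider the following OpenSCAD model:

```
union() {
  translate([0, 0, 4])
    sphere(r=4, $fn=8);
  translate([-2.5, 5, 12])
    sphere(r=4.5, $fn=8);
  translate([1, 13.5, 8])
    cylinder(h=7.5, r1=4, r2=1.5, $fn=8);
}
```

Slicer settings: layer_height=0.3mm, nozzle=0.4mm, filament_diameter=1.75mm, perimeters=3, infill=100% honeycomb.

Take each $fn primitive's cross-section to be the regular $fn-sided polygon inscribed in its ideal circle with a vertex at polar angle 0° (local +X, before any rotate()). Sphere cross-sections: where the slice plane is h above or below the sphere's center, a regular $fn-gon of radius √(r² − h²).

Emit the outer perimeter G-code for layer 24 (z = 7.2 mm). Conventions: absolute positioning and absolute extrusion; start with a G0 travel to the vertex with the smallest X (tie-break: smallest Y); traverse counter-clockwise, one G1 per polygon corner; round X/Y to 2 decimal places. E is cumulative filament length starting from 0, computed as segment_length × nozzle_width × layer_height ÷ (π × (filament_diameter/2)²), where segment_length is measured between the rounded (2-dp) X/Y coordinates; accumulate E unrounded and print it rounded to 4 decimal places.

G0 X-2.40 Y0.00 Z7.20
G1 X-1.70 Y-1.70 E0.0917
G1 X0.00 Y-2.40 E0.1834
G1 X1.70 Y-1.70 E0.2752
G1 X2.40 Y0.00 E0.3669
G1 X1.70 Y1.70 E0.4586
G1 X0.00 Y2.40 E0.5503
G1 X-1.70 Y1.70 E0.6421
G1 X-2.40 Y0.00 E0.7338

At z = 7.2 mm: the r=4 sphere slices to a regular 8-gon of circumradius 2.400 (√(r²−h²) with h=3.2 from center); the sphere at (-2.5, 5) is absent (|z−center|=4.800 > r=4.5); the cone at (1, 13.5) does not reach this height (z outside [8, 15.5]); Combining (union): only the r=4 sphere is present, so the union is just that shape — 1 connected region. The outline is a single polygon with 8 vertices. Extrusion per mm of travel: 0.4 × 0.3 / (π × 0.875²) = 0.049890. Accumulating E over each segment gives final E = 0.7338.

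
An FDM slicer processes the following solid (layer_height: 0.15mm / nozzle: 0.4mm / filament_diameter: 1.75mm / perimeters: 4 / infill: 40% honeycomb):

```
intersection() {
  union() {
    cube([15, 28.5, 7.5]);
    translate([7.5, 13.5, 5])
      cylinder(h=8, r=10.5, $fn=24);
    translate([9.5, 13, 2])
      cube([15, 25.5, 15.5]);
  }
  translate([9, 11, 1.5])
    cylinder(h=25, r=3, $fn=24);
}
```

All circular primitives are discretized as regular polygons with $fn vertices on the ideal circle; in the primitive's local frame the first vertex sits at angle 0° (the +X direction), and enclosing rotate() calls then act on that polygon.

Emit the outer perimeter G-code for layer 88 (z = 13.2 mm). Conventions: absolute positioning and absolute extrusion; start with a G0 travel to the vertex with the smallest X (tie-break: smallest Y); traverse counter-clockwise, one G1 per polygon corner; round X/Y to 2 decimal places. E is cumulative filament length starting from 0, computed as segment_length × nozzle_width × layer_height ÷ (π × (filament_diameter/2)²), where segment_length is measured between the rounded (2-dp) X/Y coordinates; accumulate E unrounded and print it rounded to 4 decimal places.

G0 X9.50 Y13.00 Z13.20
G1 X11.21 Y13.00 E0.0427
G1 X11.12 Y13.12 E0.0464
G1 X10.50 Y13.60 E0.0660
G1 X9.78 Y13.90 E0.0854
G1 X9.50 Y13.93 E0.0924
G1 X9.50 Y13.00 E0.1156

At z = 13.2 mm: the cube does not reach this height (z outside [0, 7.5]); the cylinder at (7.5, 13.5) is not intersected at this z (z outside [5, 13]); the cube at (9.5, 13) is present — its section is the full 15×25.5 rectangle; Taking the union: only the 15×25.5 cube at (9.5, 13) is present, so the union is just that shape — 1 connected region; the r=3 cylinder at (9, 11) gives a regular 24-gon of circumradius 3 (constant along its height); Keeping only the common overlap: the r=3 cylinder at (9, 11) partially overlaps that combined region; clipping to the common part keeps 1.02 mm² — 1 connected region. The outline is a single polygon with 6 vertices. Extrusion per mm of travel: 0.4 × 0.15 / (π × 0.875²) = 0.024945. Accumulating E over each segment gives final E = 0.1156.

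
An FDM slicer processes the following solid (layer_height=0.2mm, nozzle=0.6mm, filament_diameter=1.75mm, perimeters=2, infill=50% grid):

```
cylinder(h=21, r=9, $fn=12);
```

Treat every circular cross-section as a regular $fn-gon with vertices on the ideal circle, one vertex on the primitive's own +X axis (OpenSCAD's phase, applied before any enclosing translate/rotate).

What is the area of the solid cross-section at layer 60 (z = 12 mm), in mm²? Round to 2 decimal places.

At z = 12 mm: the cylinder: section is a regular 12-gon, circumradius r=9 (area = (12/2)·9.000²·sin(360°/12) = 243.00 mm²). Overall, the cross-section is a single solid region. Net area = 243.00 mm².

243.00 mm²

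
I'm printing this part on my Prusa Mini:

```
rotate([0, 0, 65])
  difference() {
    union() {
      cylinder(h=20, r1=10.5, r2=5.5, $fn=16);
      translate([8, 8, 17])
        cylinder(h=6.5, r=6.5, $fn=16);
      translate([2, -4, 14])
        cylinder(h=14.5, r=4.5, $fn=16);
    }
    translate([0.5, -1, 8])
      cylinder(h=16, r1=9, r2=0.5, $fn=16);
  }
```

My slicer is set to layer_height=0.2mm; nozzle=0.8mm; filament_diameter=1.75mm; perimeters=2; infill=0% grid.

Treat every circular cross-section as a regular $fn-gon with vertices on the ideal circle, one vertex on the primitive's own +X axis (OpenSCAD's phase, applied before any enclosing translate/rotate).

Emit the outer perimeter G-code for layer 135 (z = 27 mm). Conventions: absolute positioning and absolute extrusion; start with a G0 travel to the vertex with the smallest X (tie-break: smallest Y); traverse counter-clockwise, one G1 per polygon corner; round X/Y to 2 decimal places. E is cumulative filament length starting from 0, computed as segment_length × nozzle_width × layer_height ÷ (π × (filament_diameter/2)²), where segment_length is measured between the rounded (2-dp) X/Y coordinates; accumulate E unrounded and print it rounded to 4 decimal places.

At z = 27 mm: the cone does not reach this height (z outside [0, 20]); the cylinder at (8, 8) is not intersected at this z (z outside [17, 23.5]); the cylinder at (2, -4): section is a regular 16-gon, circumradius r=4.5; Merging all regions: only the r=4.5 cylinder at (2, -4) is present, so the union is just that shape — 1 connected region; the cone at (0.5, -1) does not reach this height (z outside [8, 24]); After the difference (first − rest): none of the subtracted shapes is present at this height, so that combined region is unchanged — 1 connected region; (rotated 65° about Z; rotation is an isometry so areas/perimeters/island counts are preserved). The outline is a single polygon with 16 vertices. Extrusion per mm of travel: 0.8 × 0.2 / (π × 0.875²) = 0.066520. Accumulating E over each segment gives final E = 1.8694.

G0 X-0.03 Y0.32 Z27.00
G1 X0.24 Y-1.42 E0.1171
G1 X1.15 Y-2.92 E0.2338
G1 X2.57 Y-3.96 E0.3509
G1 X4.27 Y-4.37 E0.4672
G1 X6.01 Y-4.11 E0.5843
G1 X7.51 Y-3.20 E0.7010
G1 X8.55 Y-1.78 E0.8181
G1 X8.97 Y-0.07 E0.9352
G1 X8.70 Y1.66 E1.0517
G1 X7.79 Y3.16 E1.1684
G1 X6.37 Y4.20 E1.2855
G1 X4.67 Y4.62 E1.4019
G1 X2.93 Y4.35 E1.5191
G1 X1.43 Y3.44 E1.6358
G1 X0.39 Y2.02 E1.7529
G1 X-0.03 Y0.32 E1.8694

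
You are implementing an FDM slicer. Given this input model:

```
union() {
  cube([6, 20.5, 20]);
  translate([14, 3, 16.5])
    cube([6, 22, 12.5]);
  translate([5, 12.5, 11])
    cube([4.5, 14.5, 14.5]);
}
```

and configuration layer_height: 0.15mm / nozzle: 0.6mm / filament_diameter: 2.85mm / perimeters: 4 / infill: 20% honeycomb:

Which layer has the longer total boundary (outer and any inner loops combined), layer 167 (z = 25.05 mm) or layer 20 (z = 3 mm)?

Layer 167 (z = 25.05): the cube does not reach this height (z outside [0, 20]); the cube at (14, 3) is present — its section is the full 6×22 rectangle (perimeter 56.00 mm); the cube at (5, 12.5) (footprint 4.5×14.5) is included at this height (perimeter 38.00 mm); Taking the union: the 2 present regions are separate (no shared area or edge), so areas and boundary lengths simply add and each stays a separate island — boundary = 94.00 mm. So its perimeter = 94.00 mm. Layer 20 (z = 3): the cube is present — its section is the full 6×20.5 rectangle (perimeter 53.00 mm); the cube at (14, 3) is not intersected at this z (z outside [16.5, 29]); the cube at (5, 12.5) is absent (z outside [11, 25.5]); Merging all regions: only the 6×20.5 cube is present, so the union is just that shape — boundary = 53.00 mm. So its perimeter = 53.00 mm. Layer 167 is larger (94.00 vs 53.00 mm).

layer 167 (z = 25.05 mm)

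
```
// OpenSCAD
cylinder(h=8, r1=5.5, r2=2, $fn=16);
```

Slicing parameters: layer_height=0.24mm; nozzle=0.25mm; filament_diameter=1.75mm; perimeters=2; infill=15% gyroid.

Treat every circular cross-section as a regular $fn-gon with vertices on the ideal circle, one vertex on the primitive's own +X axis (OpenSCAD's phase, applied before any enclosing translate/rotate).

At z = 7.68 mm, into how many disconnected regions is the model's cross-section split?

1

At z = 7.68 mm: the cone: at t=0.960 of its height the radius interpolates to r₁+(r₂−r₁)t = 2.140, giving a regular 16-gon of that circumradius. The result has 1 disconnected region.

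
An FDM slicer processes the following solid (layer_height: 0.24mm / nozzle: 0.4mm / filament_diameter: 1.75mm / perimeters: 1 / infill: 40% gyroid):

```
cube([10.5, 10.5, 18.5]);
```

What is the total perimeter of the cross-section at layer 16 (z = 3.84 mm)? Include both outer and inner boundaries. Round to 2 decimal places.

At z = 3.84 mm: the cube (footprint 10.5×10.5) is included at this height (perimeter 42.00 mm). Overall, the cross-section is a single solid region. Total boundary length (outer) = 42.00 mm.

42.00 mm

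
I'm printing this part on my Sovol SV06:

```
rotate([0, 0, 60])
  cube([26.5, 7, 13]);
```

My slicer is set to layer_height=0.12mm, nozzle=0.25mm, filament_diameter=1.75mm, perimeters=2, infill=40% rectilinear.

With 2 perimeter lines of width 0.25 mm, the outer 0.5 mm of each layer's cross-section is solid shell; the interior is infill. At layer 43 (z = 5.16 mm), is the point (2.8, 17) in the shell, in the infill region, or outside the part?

At z = 5.16 mm: the 26.5×7 cube contributes its full rectangle; (whole slice rotated 60° about Z — lengths, areas and connectivity unchanged). Overall, the cross-section is a single solid region. Undo the 60° rotation: the query point maps to (16.122, 6.075) in the un-rotated model frame. The nearest boundary edge runs (26.50, 7.00)→(0.00, 7.00); distance from the point to it = 0.92 mm. The point is inside the cross-section and 0.92 mm from the nearest boundary — more than the 0.5 mm shell width (2 × 0.25), so it's in the infill interior.

infill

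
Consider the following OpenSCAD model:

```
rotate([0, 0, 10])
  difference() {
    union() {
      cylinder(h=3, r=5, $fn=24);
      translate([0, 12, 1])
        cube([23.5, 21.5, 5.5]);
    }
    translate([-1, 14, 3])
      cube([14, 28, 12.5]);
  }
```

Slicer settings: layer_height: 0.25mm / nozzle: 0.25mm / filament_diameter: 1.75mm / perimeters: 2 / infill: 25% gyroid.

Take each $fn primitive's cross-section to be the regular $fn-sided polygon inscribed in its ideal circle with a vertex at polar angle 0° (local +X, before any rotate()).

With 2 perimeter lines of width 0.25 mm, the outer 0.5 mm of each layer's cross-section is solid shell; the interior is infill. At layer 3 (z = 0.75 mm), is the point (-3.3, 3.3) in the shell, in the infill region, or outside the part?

At z = 0.75 mm: the r=5 cylinder gives a regular 24-gon of circumradius 5 (constant along its height); the cube at (0, 12) is not intersected at this z (z outside [1, 6.5]); Taking the union: only the r=5 cylinder is present, so the union is just that shape — 1 connected region; the cube at (-1, 14) is not intersected at this z (z outside [3, 15.5]); Subtracting the remaining from the first: none of the subtracted shapes is present at this height, so that combined region is unchanged — 1 connected region; (rotated 10° about Z; rotation is an isometry so areas/perimeters/island counts are preserved). Overall, the cross-section is a single solid region. Undo the 10° rotation: the query point maps to (-2.677, 3.823) in the un-rotated model frame. The nearest boundary edge runs (-2.50, 4.33)→(-3.54, 3.54); distance from the point to it = 0.29 mm. The point is inside the cross-section, 0.29 mm from the nearest boundary — within the 0.5 mm shell band (2 × 0.25).

shell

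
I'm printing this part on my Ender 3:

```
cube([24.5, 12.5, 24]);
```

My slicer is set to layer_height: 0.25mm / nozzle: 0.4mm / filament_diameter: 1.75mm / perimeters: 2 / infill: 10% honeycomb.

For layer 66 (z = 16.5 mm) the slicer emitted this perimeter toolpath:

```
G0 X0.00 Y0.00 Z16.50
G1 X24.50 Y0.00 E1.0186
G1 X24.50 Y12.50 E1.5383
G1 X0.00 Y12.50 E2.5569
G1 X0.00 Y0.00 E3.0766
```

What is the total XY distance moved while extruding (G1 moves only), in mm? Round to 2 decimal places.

74.00 mm

Sum the Euclidean lengths of each G1 segment: total = 74.00 mm.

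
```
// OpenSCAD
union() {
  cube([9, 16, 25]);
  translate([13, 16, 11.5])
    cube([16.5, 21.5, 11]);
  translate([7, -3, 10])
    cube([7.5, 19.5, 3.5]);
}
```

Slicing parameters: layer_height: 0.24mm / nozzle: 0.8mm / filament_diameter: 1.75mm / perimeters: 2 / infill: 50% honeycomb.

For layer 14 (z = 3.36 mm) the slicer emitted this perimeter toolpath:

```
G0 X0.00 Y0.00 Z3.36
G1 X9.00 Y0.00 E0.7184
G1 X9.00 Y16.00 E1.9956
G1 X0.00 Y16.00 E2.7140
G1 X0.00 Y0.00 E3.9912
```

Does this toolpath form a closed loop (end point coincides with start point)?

yes

Start point (G0): (0.00, 0.00). End point (last G1): the path returns to the start — closed.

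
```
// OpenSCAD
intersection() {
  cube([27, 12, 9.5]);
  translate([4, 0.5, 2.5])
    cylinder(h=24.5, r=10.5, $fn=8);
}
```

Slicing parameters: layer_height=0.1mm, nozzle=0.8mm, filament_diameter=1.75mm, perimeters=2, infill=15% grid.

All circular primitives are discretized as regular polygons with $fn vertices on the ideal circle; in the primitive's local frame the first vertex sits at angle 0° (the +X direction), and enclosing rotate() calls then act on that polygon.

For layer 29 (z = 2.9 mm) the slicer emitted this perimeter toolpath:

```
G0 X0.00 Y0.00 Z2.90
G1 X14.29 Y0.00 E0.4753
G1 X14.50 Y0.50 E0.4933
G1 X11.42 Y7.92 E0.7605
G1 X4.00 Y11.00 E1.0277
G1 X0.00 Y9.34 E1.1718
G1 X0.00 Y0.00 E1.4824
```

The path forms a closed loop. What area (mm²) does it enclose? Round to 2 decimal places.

123.79 mm²

Apply the shoelace formula to the sequence of (X, Y) vertices; enclosed area = 123.79 mm².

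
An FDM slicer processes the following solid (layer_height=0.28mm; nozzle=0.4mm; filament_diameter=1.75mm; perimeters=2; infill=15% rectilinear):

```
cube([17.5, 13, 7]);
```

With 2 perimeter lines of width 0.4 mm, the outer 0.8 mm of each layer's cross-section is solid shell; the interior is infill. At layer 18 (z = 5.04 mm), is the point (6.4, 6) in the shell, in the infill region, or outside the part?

At z = 5.04 mm: the cube (footprint 17.5×13) is included at this height. Overall, the cross-section is a single solid region. The nearest boundary edge runs (0.00, 0.00)→(17.50, 0.00); distance from the point to it = 6.00 mm. The point is inside the cross-section and 6.00 mm from the nearest boundary — more than the 0.8 mm shell width (2 × 0.4), so it's in the infill interior.

infill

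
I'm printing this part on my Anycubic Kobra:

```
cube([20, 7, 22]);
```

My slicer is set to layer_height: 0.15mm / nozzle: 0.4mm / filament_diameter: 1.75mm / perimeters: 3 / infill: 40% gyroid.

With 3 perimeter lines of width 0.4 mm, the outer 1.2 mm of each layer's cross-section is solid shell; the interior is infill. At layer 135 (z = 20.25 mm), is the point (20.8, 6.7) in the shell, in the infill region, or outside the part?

At z = 20.25 mm: the cube (footprint 20×7) is included at this height. Overall, the cross-section is a single solid region. The nearest boundary edge runs (20.00, 0.00)→(20.00, 7.00); distance from the point to it = 0.80 mm. The point is not inside any of the regions above, so it lies outside the cross-section (0.80 mm from the nearest boundary).

outside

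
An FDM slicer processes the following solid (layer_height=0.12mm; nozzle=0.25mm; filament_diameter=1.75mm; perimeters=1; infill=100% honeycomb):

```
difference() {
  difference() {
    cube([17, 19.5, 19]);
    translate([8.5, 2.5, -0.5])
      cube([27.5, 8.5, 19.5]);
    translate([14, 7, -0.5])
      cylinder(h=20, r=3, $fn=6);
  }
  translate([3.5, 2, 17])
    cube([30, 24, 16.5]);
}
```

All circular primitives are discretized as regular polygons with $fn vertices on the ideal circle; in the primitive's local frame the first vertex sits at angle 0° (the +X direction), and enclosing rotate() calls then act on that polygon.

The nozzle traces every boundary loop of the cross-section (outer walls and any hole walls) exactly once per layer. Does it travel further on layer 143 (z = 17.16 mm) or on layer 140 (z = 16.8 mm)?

Layer 143 (z = 17.16): the cube (footprint 17×19.5) is included at this height (perimeter 73.00 mm); the 27.5×8.5 cube at (8.5, 2.5) contributes its full rectangle (perimeter 72.00 mm); the r=3 cylinder at (14, 7) contributes a regular 6-gon of circumradius 3 (perimeter = 2·6·3.000·sin(180°/6) = 18.00 mm); After the difference (first − rest): starting from the 17×19.5 cube, the 27.5×8.5 cube at (8.5, 2.5) partially overlaps it — only the 72.25 mm² overlap (of its 233.75 mm²) is removed, clipping the outline; the r=3 cylinder at (14, 7) misses the remaining region (no effect) — boundary = 90.00 mm; the cube at (3.5, 2) (footprint 30×24) is included at this height (perimeter 108.00 mm); After the difference (first − rest): starting from that combined region, the 30×24 cube at (3.5, 2) partially overlaps it — only the 164.00 mm² overlap (of its 720.00 mm²) is removed, clipping the outline — boundary = 73.00 mm. So its perimeter = 73.00 mm. Layer 140 (z = 16.8): the 17×19.5 cube contributes its full rectangle (perimeter 73.00 mm); the cube at (8.5, 2.5) is present — its section is the full 27.5×8.5 rectangle (perimeter 72.00 mm); the r=3 cylinder at (14, 7) gives a regular 6-gon of circumradius 3 (constant along its height) (perimeter = 2·6·3.000·sin(180°/6) = 18.00 mm); After the difference (first − rest): starting from the 17×19.5 cube, the 27.5×8.5 cube at (8.5, 2.5) partially overlaps it — only the 72.25 mm² overlap (of its 233.75 mm²) is removed, clipping the outline; the r=3 cylinder at (14, 7) misses the remaining region (no effect) — boundary = 90.00 mm; the cube at (3.5, 2) is absent (z outside [17, 33.5]); After the difference (first − rest): none of the subtracted shapes is present at this height, so the result so far is unchanged — boundary = 90.00 mm. So its perimeter = 90.00 mm. Layer 140 is larger (90.00 vs 73.00 mm).

layer 140 (z = 16.8 mm)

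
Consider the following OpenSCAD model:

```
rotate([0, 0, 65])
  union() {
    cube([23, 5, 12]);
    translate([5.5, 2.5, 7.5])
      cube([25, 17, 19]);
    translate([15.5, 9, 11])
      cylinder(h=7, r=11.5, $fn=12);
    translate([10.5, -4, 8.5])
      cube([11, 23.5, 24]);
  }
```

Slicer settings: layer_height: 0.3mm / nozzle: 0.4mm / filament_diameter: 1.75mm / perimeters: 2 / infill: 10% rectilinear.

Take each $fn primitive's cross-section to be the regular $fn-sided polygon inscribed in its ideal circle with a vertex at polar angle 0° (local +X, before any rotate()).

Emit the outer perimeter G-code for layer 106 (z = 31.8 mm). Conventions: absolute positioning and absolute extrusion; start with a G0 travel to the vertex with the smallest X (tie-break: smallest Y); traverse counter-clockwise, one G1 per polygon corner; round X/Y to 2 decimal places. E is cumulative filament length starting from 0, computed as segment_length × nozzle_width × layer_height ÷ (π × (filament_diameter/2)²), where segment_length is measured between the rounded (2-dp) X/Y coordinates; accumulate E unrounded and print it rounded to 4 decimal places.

G0 X-13.24 Y17.76 Z31.80
G1 X8.06 Y7.83 E1.1725
G1 X12.71 Y17.80 E1.7213
G1 X-8.59 Y27.73 E2.8938
G1 X-13.24 Y17.76 E3.4426

At z = 31.8 mm: the cube is not intersected at this z (z outside [0, 12]); the cube at (5.5, 2.5) does not reach this height (z outside [7.5, 26.5]); the cylinder at (15.5, 9) is absent (z outside [11, 18]); the 11×23.5 cube at (10.5, -4) contributes its full rectangle; Taking the union: only the 11×23.5 cube at (10.5, -4) is present, so the union is just that shape — 1 connected region; (whole slice rotated 65° about Z — lengths, areas and connectivity unchanged). The outline is a single polygon with 4 vertices. Extrusion per mm of travel: 0.4 × 0.3 / (π × 0.875²) = 0.049890. Accumulating E over each segment gives final E = 3.4426.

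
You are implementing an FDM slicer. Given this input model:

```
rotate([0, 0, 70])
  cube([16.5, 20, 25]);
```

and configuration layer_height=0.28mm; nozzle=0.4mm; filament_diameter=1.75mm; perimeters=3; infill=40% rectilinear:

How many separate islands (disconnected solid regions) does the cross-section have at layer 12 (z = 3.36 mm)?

1

At z = 3.36 mm: the 16.5×20 cube contributes its full rectangle; (rotated 70° about Z; rotation is an isometry so areas/perimeters/island counts are preserved). Overall, the cross-section is a single solid region. Island count = 1.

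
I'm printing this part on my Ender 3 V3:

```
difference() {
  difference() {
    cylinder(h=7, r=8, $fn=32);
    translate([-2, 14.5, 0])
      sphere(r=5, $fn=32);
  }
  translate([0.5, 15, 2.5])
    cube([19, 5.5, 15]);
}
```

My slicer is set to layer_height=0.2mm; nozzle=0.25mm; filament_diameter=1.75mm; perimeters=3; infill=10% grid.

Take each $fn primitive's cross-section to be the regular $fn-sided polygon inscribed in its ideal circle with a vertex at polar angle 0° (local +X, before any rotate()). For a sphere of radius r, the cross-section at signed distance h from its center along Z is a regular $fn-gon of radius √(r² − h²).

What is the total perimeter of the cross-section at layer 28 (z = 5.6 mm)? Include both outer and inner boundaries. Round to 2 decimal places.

At z = 5.6 mm: the r=8 cylinder gives a regular 32-gon of circumradius 8 (constant along its height) (perimeter = 2·32·8.000·sin(180°/32) = 50.18 mm); the sphere at (-2, 14.5) does not reach this height (|z−center|=5.600 > r=5); After the difference (first − rest): none of the subtracted shapes is present at this height, so the r=8 cylinder is unchanged — boundary = 50.18 mm; the 19×5.5 cube at (0.5, 15) contributes its full rectangle (perimeter 49.00 mm); Taking the first minus the rest: starting from that combined region, the 19×5.5 cube at (0.5, 15) misses the remaining region (no effect) — boundary = 50.18 mm. Overall, the cross-section is a single solid region. Total boundary length (outer) = 50.18 mm.

50.18 mm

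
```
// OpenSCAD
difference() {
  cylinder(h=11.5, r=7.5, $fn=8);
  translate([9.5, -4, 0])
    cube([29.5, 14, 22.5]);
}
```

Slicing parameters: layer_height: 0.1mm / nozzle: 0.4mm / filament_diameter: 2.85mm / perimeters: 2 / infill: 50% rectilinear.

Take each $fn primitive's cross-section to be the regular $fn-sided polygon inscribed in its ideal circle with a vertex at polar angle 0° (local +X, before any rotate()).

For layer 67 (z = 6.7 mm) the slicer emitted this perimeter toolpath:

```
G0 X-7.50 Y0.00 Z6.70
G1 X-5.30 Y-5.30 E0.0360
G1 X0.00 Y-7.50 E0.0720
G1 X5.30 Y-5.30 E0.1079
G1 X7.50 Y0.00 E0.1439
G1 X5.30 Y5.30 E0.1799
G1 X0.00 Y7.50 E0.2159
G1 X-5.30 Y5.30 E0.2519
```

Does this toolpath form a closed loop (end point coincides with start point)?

no

Start point (G0): (-7.50, 0.00). End point (last G1): the path does not return to the start — open.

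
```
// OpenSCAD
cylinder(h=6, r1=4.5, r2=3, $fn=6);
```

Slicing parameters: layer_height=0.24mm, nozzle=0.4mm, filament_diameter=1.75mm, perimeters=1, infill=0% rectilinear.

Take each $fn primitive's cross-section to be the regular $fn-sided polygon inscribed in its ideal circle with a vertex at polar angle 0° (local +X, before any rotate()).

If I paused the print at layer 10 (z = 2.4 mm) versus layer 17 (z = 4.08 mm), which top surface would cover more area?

layer 10 (z = 2.4 mm)

Layer 10 (z = 2.4): the cone: at t=0.400 of its height the radius interpolates to r₁+(r₂−r₁)t = 3.900, giving a regular 6-gon of that circumradius (area = (6/2)·3.900²·sin(360°/6) = 39.52 mm²). So its area = 39.52 mm². Layer 17 (z = 4.08): the cone: at t=0.680 of its height the radius interpolates to r₁+(r₂−r₁)t = 3.480, giving a regular 6-gon of that circumradius (area = (6/2)·3.480²·sin(360°/6) = 31.46 mm²). So its area = 31.46 mm². Layer 10 is larger (39.52 vs 31.46 mm²).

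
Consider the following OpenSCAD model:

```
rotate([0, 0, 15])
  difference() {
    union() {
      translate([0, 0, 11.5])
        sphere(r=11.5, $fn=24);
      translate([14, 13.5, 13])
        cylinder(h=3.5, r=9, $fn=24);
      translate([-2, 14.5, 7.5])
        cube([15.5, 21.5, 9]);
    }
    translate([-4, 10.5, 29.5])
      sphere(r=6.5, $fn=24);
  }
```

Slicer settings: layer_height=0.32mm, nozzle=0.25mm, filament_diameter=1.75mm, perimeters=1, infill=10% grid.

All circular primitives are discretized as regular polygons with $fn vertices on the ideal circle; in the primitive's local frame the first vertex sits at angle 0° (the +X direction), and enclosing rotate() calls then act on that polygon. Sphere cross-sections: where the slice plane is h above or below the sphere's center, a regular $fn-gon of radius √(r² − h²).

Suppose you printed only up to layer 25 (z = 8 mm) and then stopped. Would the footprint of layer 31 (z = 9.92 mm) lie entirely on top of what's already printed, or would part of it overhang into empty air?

Compare the two slices. At z = 8: the r=11.5 sphere contributes a regular 24-gon of circumradius √(11.5²−3.5²) = 10.954 (area = (24/2)·10.954²·sin(360°/24) = 372.70 mm²); the cylinder at (14, 13.5) does not reach this height (z outside [13, 16.5]); the cube at (-2, 14.5) (footprint 15.5×21.5) is included at this height (area 333.25 mm²); Taking the union: the 2 present regions are separate (no shared area or edge), so areas and boundary lengths simply add and each stays a separate island — area = 705.95 mm²; the sphere at (-4, 10.5) does not reach this height (|z−center|=21.500 > r=6.5); After the difference (first − rest): none of the subtracted shapes is present at this height, so the result so far is unchanged — area = 705.95 mm²; (whole slice rotated 15° about Z — lengths, areas and connectivity unchanged). At z = 9.92: the sphere: section is a regular 24-gon, circumradius = √(r²−h²) = √(11.5²−1.58²) = 11.391 (area = (24/2)·11.391²·sin(360°/24) = 402.99 mm²); the cylinder at (14, 13.5) does not reach this height (z outside [13, 16.5]); the cube at (-2, 14.5) is present — its section is the full 15.5×21.5 rectangle (area 333.25 mm²); Taking the union: the 2 present regions are separate (no shared area or edge), so areas and boundary lengths simply add and each stays a separate island — area = 736.24 mm²; the sphere at (-4, 10.5) is absent (|z−center|=19.580 > r=6.5); Subtracting the remaining from the first: none of the subtracted shapes is present at this height, so that combined region is unchanged — area = 736.24 mm²; (whole slice rotated 15° about Z — lengths, areas and connectivity unchanged). Checking containment: at z = 9.92 the cross-section extends beyond the z = 8 cross-section by about 30.29 mm².

part overhangs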